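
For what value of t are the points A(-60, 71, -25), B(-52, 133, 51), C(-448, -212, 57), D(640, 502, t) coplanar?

-283

Coplanarity ⇔ det[AB; AC; AD] = 0.
Expanding, this is linear in t: (21792)t + (6167136) = 0.
So t = -283.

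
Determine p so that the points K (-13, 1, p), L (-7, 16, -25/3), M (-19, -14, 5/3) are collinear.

Collinearity requires KL × KM = 0; each component is linear in p.
The x-component gives (-30)p + (-100) = 0, so p = -10/3.
The remaining components then also vanish.

-10/3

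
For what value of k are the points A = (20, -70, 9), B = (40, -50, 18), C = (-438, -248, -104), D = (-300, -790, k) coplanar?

Coplanarity ⇔ det[AB; AC; AD] = 0.
Expanding, this is linear in k: (5600)k + (1500800) = 0.
So k = -268.

-268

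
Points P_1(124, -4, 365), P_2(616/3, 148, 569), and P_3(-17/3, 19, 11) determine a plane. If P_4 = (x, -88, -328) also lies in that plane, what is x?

-135

The plane through P_1, P_2, P_3 has equation −58500x + 2340y + 21580z = 613340.
Substituting P_4: (-58500)x + (-7284160) = 613340, so x = -135.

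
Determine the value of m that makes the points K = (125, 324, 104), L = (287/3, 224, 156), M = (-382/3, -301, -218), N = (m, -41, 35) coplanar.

Normal to plane KLM: n = (64700, -67700/3, -6900); plane equation n·P = 58300.
Requiring n·N = 58300: (64700)m + (2051200/3) = 58300.
So m = -29/3.

-29/3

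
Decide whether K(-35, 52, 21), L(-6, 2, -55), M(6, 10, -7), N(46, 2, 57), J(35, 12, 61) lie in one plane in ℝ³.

The plane through K, L, M has normal n = KL × KM = (-1792, -2304, 832) and equation n·P = -39616.
Checking the remaining points: n·N = -39616, n·J = -39616.
All equal -39616, so all 5 points lie in one plane.

Yes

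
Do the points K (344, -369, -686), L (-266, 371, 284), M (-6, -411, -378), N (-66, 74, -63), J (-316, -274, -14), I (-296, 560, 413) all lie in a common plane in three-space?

No

The plane through K, L, M has normal n = KL × KM = (268660, -151620, 284620) and equation n·P = -46882500.
Checking the remaining points: n·N = -46882500, n·J = -47337360, n·I = -46882500.
Since n·J = -47337360 ≠ -46882500, J is off the plane and the points are not all coplanar.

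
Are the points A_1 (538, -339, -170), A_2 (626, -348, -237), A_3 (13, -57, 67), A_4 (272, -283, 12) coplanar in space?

With A_1 as base: A_1A_2 = (88, -9, -67), A_1A_3 = (-525, 282, 237), A_1A_4 = (-266, 56, 182).
A_1A_3 × A_1A_4 = (38052, 32508, 45612).
A_1A_2 · (A_1A_3 × A_1A_4) = 0.
The scalar triple product vanishes, so the four points are coplanar.

Yes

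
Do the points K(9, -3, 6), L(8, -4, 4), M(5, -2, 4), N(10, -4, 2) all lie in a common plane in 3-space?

No

The four points are coplanar iff the 3×3 determinant with rows KL, KM, KN is zero.
Rows: (-1, -1, -2), (-4, 1, -2), (1, -1, -4).
Expanding along the first row: (-1)(-6) − (-1)(18) + (-2)(3) = 18.
Nonzero ⇒ not coplanar.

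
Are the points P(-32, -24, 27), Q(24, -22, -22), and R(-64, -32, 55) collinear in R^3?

PQ = (56, 2, -49), PR = (-32, -8, 28).
Comparing components 2 and 3: (2)(28) − (-49)(-8) = -336 ≠ 0, so PQ and PR are not parallel and the points are not collinear.

No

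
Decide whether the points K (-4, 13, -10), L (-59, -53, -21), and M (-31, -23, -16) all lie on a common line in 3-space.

No

KL = (-55, -66, -11), KM = (-27, -36, -6).
Comparing components 3 and 1: (-11)(-27) − (-55)(-6) = -33 ≠ 0, so KL and KM are not parallel and the points are not collinear.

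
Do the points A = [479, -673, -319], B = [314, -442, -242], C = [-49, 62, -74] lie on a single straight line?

AB = (-165, 231, 77), AC = (-528, 735, 245).
AB × AC = (0, -231, 693).
The cross product is nonzero, so the points do not lie on one line.

No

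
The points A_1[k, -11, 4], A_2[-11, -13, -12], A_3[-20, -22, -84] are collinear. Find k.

-9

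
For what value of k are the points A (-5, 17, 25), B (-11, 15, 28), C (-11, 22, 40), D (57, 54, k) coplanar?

22

Coplanarity ⇔ det[AB; AC; AD] = 0.
Expanding, this is linear in k: (-42)k + (924) = 0.
So k = 22.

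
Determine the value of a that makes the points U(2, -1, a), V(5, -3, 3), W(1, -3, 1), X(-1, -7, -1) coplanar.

Coplanarity ⇔ det[UV; UW; UX] = 0.
Expanding, this is linear in a: (-16)a + (32) = 0.
So a = 2.

2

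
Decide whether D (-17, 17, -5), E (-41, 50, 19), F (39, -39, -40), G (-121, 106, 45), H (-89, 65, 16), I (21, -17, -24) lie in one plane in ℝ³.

The plane through D, E, F has normal n = DE × DF = (189, 504, -504) and equation n·P = 7875.
Checking the remaining points: n·G = 7875, n·H = 7875, n·I = 7497.
Since n·I = 7497 ≠ 7875, I is off the plane and the points are not all coplanar.

No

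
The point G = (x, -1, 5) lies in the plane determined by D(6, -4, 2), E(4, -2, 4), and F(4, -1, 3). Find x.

3

The plane through D, E, F has equation −4x − 2y − 2z = -20.
Substituting G: (-4)x + (-8) = -20, so x = 3.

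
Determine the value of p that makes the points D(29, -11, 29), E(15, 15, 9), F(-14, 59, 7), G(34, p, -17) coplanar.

-7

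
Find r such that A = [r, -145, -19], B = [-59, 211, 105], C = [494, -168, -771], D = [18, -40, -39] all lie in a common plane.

-3

Coplanarity ⇔ det[AB; AC; AD] = 0.
Expanding, this is linear in r: (165300)r + (495900) = 0.
So r = -3.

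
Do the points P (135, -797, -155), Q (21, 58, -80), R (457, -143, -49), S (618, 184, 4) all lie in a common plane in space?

The four points are coplanar iff the 3×3 determinant with rows PQ, PR, PS is zero.
Rows: (-114, 855, 75), (322, 654, 106), (483, 981, 159).
Expanding along the first row: (-114)(0) − (855)(0) + (75)(0) = 0.
Zero determinant ⇒ coplanar.

Yes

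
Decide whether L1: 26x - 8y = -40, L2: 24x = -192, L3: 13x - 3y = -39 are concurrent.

No

Lines aᵢx + bᵢy = cᵢ with pairwise distinct directions are concurrent exactly when det[aᵢ bᵢ cᵢ] = 0.
Here the determinant is 384.
Nonzero, so no common point exists.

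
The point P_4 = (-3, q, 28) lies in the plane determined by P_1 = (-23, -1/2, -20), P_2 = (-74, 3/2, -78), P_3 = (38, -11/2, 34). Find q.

Coplanarity requires P_1P_2 · (P_1P_3 × P_1P_4) = 0.
P_1P_2 = (-51, 2, -58), P_1P_3 = (61, -5, 54); the triple product is linear in q with coefficient -784 and constant term 2352.
Setting it to zero: q = 3.

3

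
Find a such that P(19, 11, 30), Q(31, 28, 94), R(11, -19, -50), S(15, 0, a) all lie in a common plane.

Coplanarity ⇔ det[PQ; PR; PS] = 0.
Expanding, this is linear in a: (-224)a + (-448) = 0.
So a = -2.

-2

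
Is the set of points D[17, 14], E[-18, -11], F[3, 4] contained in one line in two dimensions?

DE = (-35, -25), DF = (-14, -10).
Twice the signed area of △DEF is (-35)(-10) − (-25)(-14) = 0.
The triangle is degenerate (zero area), so the points are collinear.

Yes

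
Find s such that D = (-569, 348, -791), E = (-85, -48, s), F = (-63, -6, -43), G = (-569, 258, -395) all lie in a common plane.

177

Normal to plane DFG: n = (-72864, -200376, -45540); plane equation n·P = 7750908.
Requiring n·E = 7750908: (-45540)s + (15811488) = 7750908.
So s = 177.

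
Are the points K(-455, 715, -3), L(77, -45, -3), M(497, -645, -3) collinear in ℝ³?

KL = (532, -760, 0), KM = (952, -1360, 0).
Each component of KM is 34/19 times the corresponding component of KL, so KM = 34/19·KL and the points are collinear.

Yes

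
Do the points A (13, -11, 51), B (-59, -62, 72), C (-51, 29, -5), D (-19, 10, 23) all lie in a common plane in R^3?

No

The four points are coplanar iff the 3×3 determinant with rows AB, AC, AD is zero.
Rows: (-72, -51, 21), (-64, 40, -56), (-32, 21, -28).
Expanding along the first row: (-72)(56) − (-51)(0) + (21)(-64) = -5376.
Nonzero ⇒ not coplanar.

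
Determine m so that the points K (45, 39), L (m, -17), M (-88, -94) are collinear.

-11

The three points are collinear iff det[KL; KM] = 0.
This determinant is linear in m: (-133)m + (-1463) = 0, so m = -11.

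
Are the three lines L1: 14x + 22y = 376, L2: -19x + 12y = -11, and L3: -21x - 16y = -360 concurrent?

No

Intersecting L1 and L2: solving the 2×2 system gives (x, y) = (2377/293, 3495/293).
Substitute into L3: (-21)(2377/293) + (-16)(3495/293) = -105837/293.
But L3 requires -360 ≠ -105837/293, so the three lines have no common point.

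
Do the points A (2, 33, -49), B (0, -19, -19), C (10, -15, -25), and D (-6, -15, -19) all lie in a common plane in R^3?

Yes

A normal to the plane through A, B, C is n = AB × AC = (192, 288, 512).
The plane has equation n·P = -15200. For D: n·D = -15200.
Equal, so D lies in the plane and all four are coplanar.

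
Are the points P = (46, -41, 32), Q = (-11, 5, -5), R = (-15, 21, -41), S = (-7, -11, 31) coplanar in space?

With P as base: PQ = (-57, 46, -37), PR = (-61, 62, -73), PS = (-53, 30, -1).
PR × PS = (2128, 3808, 1456).
PQ · (PR × PS) = 0.
The scalar triple product vanishes, so the four points are coplanar.

Yes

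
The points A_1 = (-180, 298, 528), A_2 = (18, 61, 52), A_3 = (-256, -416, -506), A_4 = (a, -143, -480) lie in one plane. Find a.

Coplanarity ⇔ det[A_1A_2; A_1A_3; A_1A_4] = 0.
Expanding, this is linear in a: (-94806)a + (37353564) = 0.
So a = 394.

394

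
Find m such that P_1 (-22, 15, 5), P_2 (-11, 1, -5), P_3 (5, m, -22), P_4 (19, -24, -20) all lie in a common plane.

-22

Coplanarity ⇔ det[P_1P_2; P_1P_3; P_1P_4] = 0.
Expanding, this is linear in m: (135)m + (2970) = 0.
So m = -22.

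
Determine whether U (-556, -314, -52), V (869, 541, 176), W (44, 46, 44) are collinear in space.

Yes

UV = (1425, 855, 228), UW = (600, 360, 96).
Each component of UW is 8/19 times the corresponding component of UV, so UW = 8/19·UV and the points are collinear.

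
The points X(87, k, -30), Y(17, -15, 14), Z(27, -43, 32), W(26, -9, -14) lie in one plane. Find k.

-91

The points are coplanar iff XY · (XZ × XW) = 0.
Expanding, this is linear in k: (-442)k + (-40222) = 0.
So k = -91.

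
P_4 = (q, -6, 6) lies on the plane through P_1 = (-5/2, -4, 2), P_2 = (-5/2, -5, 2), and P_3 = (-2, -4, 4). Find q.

-3/2

Coplanarity requires P_1P_2 · (P_1P_3 × P_1P_4) = 0.
P_1P_2 = (0, -1, 0), P_1P_3 = (1/2, 0, 2); the triple product is linear in q with coefficient -2 and constant term -3.
Setting it to zero: q = -3/2.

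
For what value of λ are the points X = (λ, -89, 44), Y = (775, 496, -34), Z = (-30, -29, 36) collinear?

-122

Collinearity requires XY × XZ = 0; each component is linear in λ.
The y-component gives (70)λ + (8540) = 0, so λ = -122.
The remaining components then also vanish.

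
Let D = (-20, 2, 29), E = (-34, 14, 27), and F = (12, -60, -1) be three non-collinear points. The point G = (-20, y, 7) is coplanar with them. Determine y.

-20

A normal to the plane is n = DE × DF = (-484, -484, 484).
G lies in the plane iff n · DG = 0.
This gives (-484)y + (-9680) = 0, so y = -20.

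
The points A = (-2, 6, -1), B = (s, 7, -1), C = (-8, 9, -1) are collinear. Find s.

-4

Collinearity requires AB × AC = 0; each component is linear in s.
The z-component gives (3)s + (12) = 0, so s = -4.
The remaining components then also vanish.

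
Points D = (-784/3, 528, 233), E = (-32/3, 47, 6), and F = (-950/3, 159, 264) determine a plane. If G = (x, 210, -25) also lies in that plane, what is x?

A normal to the plane is n = DE × DF = (-98674, 4790, -357334/3).
G lies in the plane iff n · DG = 0.
This gives (-98674)x + (10262096/3) = 0, so x = 104/3.

104/3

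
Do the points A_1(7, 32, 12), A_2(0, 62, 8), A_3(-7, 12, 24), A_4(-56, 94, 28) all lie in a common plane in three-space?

Yes

A normal to the plane through A_1, A_2, A_3 is n = A_1A_2 × A_1A_3 = (280, 140, 560).
The plane has equation n·P = 13160. For A_4: n·A_4 = 13160.
Equal, so A_4 lies in the plane and all four are coplanar.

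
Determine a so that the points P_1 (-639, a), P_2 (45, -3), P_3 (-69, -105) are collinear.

-615

Collinearity: (P_1 − P_2) must be parallel to (P_3 − P_2) = (-114, -102).
Cross-multiplying the components: (a − (-3))·(-114) = (-684)·(-102).
Solving gives a = -615.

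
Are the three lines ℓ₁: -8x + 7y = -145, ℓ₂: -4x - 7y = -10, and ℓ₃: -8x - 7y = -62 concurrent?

Intersecting ℓ₁ and ℓ₂: solving the 2×2 system gives (x, y) = (155/12, -125/21).
Substitute into ℓ₃: (-8)(155/12) + (-7)(-125/21) = -185/3.
But ℓ₃ requires -62 ≠ -185/3, so the three lines have no common point.

No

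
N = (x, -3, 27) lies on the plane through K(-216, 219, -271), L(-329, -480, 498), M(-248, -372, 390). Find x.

64

The plane through K, L, M has equation −7560x + 50085y + 44415z = 565110.
Substituting N: (-7560)x + (1048950) = 565110, so x = 64.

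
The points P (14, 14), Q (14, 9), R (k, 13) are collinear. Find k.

The three points are collinear iff det[PQ; PR] = 0.
This determinant is linear in k: (5)k + (-70) = 0, so k = 14.

14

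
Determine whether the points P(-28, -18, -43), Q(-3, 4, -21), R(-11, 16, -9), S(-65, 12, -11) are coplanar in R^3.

No

With P as base: PQ = (25, 22, 22), PR = (17, 34, 34), PS = (-37, 30, 32).
PR × PS = (68, -1802, 1768).
PQ · (PR × PS) = 952.
Since 952 ≠ 0, the four points are not coplanar.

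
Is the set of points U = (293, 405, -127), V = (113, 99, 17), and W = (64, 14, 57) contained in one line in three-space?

UV = (-180, -306, 144), UW = (-229, -391, 184).
UV × UW = (0, 144, 306).
The cross product is nonzero, so the points do not lie on one line.

No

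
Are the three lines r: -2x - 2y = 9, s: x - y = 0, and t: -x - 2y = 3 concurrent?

Intersecting r and s: solving the 2×2 system gives (x, y) = (-9/4, -9/4).
Substitute into t: (-1)(-9/4) + (-2)(-9/4) = 27/4.
But t requires 3 ≠ 27/4, so the three lines have no common point.

No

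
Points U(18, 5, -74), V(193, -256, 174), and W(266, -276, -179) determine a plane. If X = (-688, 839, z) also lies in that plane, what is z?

50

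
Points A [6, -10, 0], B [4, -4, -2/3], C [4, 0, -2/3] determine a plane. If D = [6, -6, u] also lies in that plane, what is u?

0

The plane through A, B, C has equation (8/3)x − 8z = 16.
Substituting D: (-8)u + (16) = 16, so u = 0.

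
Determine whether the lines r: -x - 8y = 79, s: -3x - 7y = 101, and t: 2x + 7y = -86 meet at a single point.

The three lines meet at one point iff the augmented coefficient matrix [aᵢ bᵢ cᵢ] has rank < 3, i.e. its determinant vanishes.
Here the determinant is 0.
It vanishes, so the lines are concurrent at (-15, -8).

Yes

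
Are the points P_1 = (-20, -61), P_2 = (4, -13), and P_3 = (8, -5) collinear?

P_1P_2 = (24, 48), P_1P_3 = (28, 56).
Checking proportionality: P_1P_3 = 7/6·P_1P_2, so the vectors are parallel and the points are collinear.

Yes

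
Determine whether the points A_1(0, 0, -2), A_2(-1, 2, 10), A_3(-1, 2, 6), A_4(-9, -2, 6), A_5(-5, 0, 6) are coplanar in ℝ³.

No

The plane through A_1, A_2, A_3 has normal n = A_1A_2 × A_1A_3 = (-8, -4, 0) and equation n·P = 0.
Checking the remaining points: n·A_4 = 80, n·A_5 = 40.
Since n·A_4 = 80 ≠ 0, A_4 is off the plane and the points are not all coplanar.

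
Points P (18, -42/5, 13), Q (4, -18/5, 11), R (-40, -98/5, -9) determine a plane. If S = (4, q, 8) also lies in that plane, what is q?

-52/5

A normal to the plane is n = PQ × PR = (-128, -192, 2176/5).
S lies in the plane iff n · PS = 0.
This gives (-192)q + (-9984/5) = 0, so q = -52/5.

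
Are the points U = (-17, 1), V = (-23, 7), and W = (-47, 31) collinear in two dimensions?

Yes

UV = (-6, 6), UW = (-30, 30).
Checking proportionality: UW = 5·UV, so the vectors are parallel and the points are collinear.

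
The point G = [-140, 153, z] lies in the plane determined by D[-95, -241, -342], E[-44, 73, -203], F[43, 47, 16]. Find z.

-443

The plane through D, E, F has equation 72380x + 924y − 28644z = 2697464.
Substituting G: (-28644)z + (-9991828) = 2697464, so z = -443.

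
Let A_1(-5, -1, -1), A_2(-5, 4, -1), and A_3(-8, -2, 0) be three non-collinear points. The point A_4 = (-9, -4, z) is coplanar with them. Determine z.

The plane through A_1, A_2, A_3 has equation 5x + 15z = -40.
Substituting A_4: (15)z + (-45) = -40, so z = 1/3.

1/3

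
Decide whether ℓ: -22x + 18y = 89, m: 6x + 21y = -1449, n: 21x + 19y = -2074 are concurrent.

No

The three lines meet at one point iff the augmented coefficient matrix [aᵢ bᵢ cᵢ] has rank < 3, i.e. its determinant vanishes.
Here the determinant is -327.
Nonzero, so no common point exists.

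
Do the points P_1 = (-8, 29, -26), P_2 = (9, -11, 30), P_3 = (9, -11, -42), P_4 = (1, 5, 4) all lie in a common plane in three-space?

No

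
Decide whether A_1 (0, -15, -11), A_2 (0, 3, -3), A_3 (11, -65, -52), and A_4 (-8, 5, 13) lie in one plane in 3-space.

No

A normal to the plane through A_1, A_2, A_3 is n = A_1A_2 × A_1A_3 = (-338, 88, -198).
The plane has equation n·P = 858. For A_4: n·A_4 = 570.
570 ≠ 858, so A_4 is off the plane.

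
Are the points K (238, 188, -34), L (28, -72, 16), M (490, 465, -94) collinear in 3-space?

KL = (-210, -260, 50), KM = (252, 277, -60).
KL × KM = (1750, 0, 7350).
The cross product is nonzero, so the points do not lie on one line.

No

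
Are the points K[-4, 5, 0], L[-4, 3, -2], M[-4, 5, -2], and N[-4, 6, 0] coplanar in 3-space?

The four points are coplanar iff the 3×3 determinant with rows KL, KM, KN is zero.
Rows: (0, -2, -2), (0, 0, -2), (0, 1, 0).
Expanding along the first row: (0)(2) − (-2)(0) + (-2)(0) = 0.
Zero determinant ⇒ coplanar.

Yes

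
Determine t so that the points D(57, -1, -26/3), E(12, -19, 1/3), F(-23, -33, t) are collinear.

Collinearity requires DE × DF = 0; each component is linear in t.
The x-component gives (-18)t + (132) = 0, so t = 22/3.
The remaining components then also vanish.

22/3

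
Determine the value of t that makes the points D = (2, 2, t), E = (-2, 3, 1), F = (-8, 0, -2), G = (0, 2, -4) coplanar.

-6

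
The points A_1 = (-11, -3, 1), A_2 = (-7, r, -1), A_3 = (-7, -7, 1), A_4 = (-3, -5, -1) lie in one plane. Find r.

-1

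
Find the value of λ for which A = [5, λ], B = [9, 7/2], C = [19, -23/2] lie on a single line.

The three points are collinear iff det[AB; AC] = 0.
This determinant is linear in λ: (10)λ + (-95) = 0, so λ = 19/2.

19/2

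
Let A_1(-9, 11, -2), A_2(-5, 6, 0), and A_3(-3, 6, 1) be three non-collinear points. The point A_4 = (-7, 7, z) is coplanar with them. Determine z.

-1

A normal to the plane is n = A_1A_2 × A_1A_3 = (-5, 0, 10).
A_4 lies in the plane iff n · A_1A_4 = 0.
This gives (10)z + (10) = 0, so z = -1.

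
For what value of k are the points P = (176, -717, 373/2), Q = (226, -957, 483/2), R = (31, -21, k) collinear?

Direction PQ = (50, -240, 55). From the x-coordinate of R, the parameter along the line is τ = (31 − 176)/50 = -29/10.
Then k = 373/2 + (-29/10)·(55) = 27.

27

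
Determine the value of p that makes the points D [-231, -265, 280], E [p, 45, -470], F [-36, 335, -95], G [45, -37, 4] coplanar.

711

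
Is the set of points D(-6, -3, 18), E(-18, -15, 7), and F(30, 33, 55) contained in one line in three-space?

No

DE = (-12, -12, -11), DF = (36, 36, 37).
Comparing components 2 and 3: (-12)(37) − (-11)(36) = -48 ≠ 0, so DE and DF are not parallel and the points are not collinear.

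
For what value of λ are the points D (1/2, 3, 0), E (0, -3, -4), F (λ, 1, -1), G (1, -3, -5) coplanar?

0

Normal to plane DEG: n = (6, -9/2, 6); plane equation n·P = -21/2.
Requiring n·F = -21/2: (6)λ + (-21/2) = -21/2.
So λ = 0.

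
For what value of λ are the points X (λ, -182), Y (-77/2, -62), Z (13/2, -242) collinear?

-17/2

The three points are collinear iff det[XY; XZ] = 0.
This determinant is linear in λ: (180)λ + (1530) = 0, so λ = -17/2.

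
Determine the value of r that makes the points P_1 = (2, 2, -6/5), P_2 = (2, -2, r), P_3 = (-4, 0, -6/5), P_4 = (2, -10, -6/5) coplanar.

-6/5

The points are coplanar iff P_1P_2 · (P_1P_3 × P_1P_4) = 0.
Expanding, this is linear in r: (72)r + (432/5) = 0.
So r = -6/5.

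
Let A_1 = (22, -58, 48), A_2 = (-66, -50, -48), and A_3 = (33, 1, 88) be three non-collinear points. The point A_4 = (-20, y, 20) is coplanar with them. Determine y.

-16

A normal to the plane is n = A_1A_2 × A_1A_3 = (5984, 2464, -5280).
A_4 lies in the plane iff n · A_1A_4 = 0.
This gives (2464)y + (39424) = 0, so y = -16.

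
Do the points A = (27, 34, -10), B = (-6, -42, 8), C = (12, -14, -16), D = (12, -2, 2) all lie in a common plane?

No

The four points are coplanar iff the 3×3 determinant with rows AB, AC, AD is zero.
Rows: (-33, -76, 18), (-15, -48, -6), (-15, -36, 12).
Expanding along the first row: (-33)(-792) − (-76)(-270) + (18)(-180) = 2376.
Nonzero ⇒ not coplanar.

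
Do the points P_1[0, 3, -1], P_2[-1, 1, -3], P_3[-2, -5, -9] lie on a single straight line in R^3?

P_1P_2 = (-1, -2, -2), P_1P_3 = (-2, -8, -8).
Comparing components 3 and 1: (-2)(-2) − (-1)(-8) = -4 ≠ 0, so P_1P_2 and P_1P_3 are not parallel and the points are not collinear.

No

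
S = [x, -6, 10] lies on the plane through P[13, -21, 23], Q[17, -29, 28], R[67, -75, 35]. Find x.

10

The plane through P, Q, R has equation 174x + 222y + 216z = 2568.
Substituting S: (174)x + (828) = 2568, so x = 10.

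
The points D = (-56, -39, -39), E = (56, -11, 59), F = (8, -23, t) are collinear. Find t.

17

Direction DE = (112, 28, 98). From the x-coordinate of F, the parameter along the line is τ = (8 − (-56))/112 = 4/7.
Then t = (-39) + 4/7·(98) = 17.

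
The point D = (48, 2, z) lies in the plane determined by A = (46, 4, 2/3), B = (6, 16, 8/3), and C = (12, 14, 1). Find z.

A normal to the plane is n = AB × AC = (-16, -164/3, 8).
D lies in the plane iff n · AD = 0.
This gives (8)z + (72) = 0, so z = -9.

-9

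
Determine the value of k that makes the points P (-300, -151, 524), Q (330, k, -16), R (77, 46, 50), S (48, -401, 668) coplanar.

Coplanarity ⇔ det[PQ; PR; PS] = 0.
Expanding, this is linear in k: (-219240)k + (-1973160) = 0.
So k = -9.

-9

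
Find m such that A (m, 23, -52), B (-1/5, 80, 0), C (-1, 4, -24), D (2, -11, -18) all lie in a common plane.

Coplanarity ⇔ det[AB; AC; AD] = 0.
Expanding, this is linear in m: (816)m + (44064/5) = 0.
So m = -54/5.

-54/5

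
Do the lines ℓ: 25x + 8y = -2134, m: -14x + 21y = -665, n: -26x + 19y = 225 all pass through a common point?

Yes

Intersecting ℓ and m: solving the 2×2 system gives (x, y) = (-62, -73).
Substitute into n: (-26)(-62) + (19)(-73) = 225.
This equals 225, so (-62, -73) lies on all three lines and they are concurrent.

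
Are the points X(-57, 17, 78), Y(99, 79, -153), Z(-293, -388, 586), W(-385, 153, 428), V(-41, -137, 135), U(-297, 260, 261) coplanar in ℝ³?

The plane through X, Y, Z has normal n = XY × XZ = (-62059, -24732, -48548) and equation n·P = -669825.
Checking the remaining points: n·W = -669825, n·V = -621277, n·U = -669825.
Since n·V = -621277 ≠ -669825, V is off the plane and the points are not all coplanar.

No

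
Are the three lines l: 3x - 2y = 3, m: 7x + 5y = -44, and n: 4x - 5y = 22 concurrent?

No

The three lines meet at one point iff the augmented coefficient matrix [aᵢ bᵢ cᵢ] has rank < 3, i.e. its determinant vanishes.
Here the determinant is 165.
Nonzero, so no common point exists.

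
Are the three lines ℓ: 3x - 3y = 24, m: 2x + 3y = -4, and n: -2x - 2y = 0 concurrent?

Lines aᵢx + bᵢy = cᵢ with pairwise distinct directions are concurrent exactly when det[aᵢ bᵢ cᵢ] = 0.
Here the determinant is 0.
It vanishes, so the lines are concurrent at (4, -4).

Yes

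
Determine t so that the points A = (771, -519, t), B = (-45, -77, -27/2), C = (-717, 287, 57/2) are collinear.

Direction BC = (-672, 364, 42). From the x-coordinate of A, the parameter along the line is τ = (771 − (-45))/(-672) = -17/14.
Then t = (-27/2) + (-17/14)·(42) = -129/2.

-129/2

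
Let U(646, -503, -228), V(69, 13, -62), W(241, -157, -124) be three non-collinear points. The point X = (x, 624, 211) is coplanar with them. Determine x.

-425

Coplanarity requires UV · (UW × UX) = 0.
UV = (-577, 516, 166), UW = (-405, 346, 104); the triple product is linear in x with coefficient -3772 and constant term -1603100.
Setting it to zero: x = -425.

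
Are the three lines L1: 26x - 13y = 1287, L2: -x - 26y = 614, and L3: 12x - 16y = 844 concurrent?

No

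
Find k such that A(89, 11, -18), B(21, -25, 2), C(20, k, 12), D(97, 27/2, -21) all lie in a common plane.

1/2

Coplanarity ⇔ det[AB; AC; AD] = 0.
Expanding, this is linear in k: (44)k + (-22) = 0.
So k = 1/2.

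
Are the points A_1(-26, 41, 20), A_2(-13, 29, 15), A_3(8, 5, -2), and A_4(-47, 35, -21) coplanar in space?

Yes

The four points are coplanar iff the 3×3 determinant with rows A_1A_2, A_1A_3, A_1A_4 is zero.
Rows: (13, -12, -5), (34, -36, -22), (-21, -6, -41).
Expanding along the first row: (13)(1344) − (-12)(-1856) + (-5)(-960) = 0.
Zero determinant ⇒ coplanar.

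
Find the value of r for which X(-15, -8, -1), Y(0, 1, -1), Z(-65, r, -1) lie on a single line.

Direction XY = (15, 9, 0). From the x-coordinate of Z, the parameter along the line is τ = (-65 − (-15))/15 = -10/3.
Then r = (-8) + (-10/3)·(9) = -38.

-38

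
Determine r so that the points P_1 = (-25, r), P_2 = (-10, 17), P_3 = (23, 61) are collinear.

Collinearity: (P_1 − P_2) must be parallel to (P_3 − P_2) = (33, 44).
Cross-multiplying the components: (r − 17)·(33) = (-15)·(44).
Solving gives r = -3.

-3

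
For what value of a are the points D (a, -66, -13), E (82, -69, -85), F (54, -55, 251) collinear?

76

Direction EF = (-28, 14, 336). From the y-coordinate of D, the parameter along the line is τ = (-66 − (-69))/14 = 3/14.
Then a = 82 + 3/14·(-28) = 76.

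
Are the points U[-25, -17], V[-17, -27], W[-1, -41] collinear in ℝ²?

UV = (8, -10), UW = (24, -24).
det[UV; UW] = (8)(-24) − (-10)(24) = 48.
The determinant is nonzero, so they are not collinear.

No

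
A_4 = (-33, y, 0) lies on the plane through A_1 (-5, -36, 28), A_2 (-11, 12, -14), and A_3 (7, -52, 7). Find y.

60

Coplanarity requires A_1A_2 · (A_1A_3 × A_1A_4) = 0.
A_1A_2 = (-6, 48, -42), A_1A_3 = (12, -16, -21); the triple product is linear in y with coefficient -630 and constant term 37800.
Setting it to zero: y = 60.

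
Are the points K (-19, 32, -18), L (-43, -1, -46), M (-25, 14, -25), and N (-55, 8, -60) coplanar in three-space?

With K as base: KL = (-24, -33, -28), KM = (-6, -18, -7), KN = (-36, -24, -42).
KM × KN = (588, 0, -504).
KL · (KM × KN) = 0.
The scalar triple product vanishes, so the four points are coplanar.

Yes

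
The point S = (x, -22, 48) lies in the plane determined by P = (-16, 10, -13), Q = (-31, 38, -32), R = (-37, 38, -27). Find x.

A normal to the plane is n = PQ × PR = (140, 189, 168).
S lies in the plane iff n · PS = 0.
This gives (140)x + (6440) = 0, so x = -46.

-46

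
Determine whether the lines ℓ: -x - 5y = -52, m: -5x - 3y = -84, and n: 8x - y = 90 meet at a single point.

The three lines meet at one point iff the augmented coefficient matrix [aᵢ bᵢ cᵢ] has rank < 3, i.e. its determinant vanishes.
Here the determinant is -44.
Nonzero, so no common point exists.

No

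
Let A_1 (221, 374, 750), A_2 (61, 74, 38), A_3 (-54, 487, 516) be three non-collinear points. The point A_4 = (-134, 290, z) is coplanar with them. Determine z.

Coplanarity requires A_1A_2 · (A_1A_3 × A_1A_4) = 0.
A_1A_2 = (-160, -300, -712), A_1A_3 = (-275, 113, -234); the triple product is linear in z with coefficient -100580 and constant term 8649880.
Setting it to zero: z = 86.

86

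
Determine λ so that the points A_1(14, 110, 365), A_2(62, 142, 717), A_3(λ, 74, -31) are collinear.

Collinearity requires A_1A_2 × A_1A_3 = 0; each component is linear in λ.
The y-component gives (352)λ + (14080) = 0, so λ = -40.
The remaining components then also vanish.

-40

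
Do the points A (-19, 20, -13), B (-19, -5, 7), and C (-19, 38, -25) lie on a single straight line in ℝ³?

AB = (0, -25, 20), AC = (0, 18, -12).
AB × AC = (-60, 0, 0).
The cross product is nonzero, so the points do not lie on one line.

No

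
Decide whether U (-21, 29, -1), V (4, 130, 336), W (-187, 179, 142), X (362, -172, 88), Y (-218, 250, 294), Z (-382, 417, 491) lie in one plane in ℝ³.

The plane through U, V, W has normal n = UV × UW = (-36107, -59517, 20516) and equation n·P = -988262.
Checking the remaining points: n·X = -1028402, n·Y = -976220, n·Z = -952359.
Since n·X = -1028402 ≠ -988262, X is off the plane and the points are not all coplanar.

No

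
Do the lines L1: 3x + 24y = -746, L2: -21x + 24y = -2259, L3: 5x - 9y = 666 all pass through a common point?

Intersecting L1 and L2: solving the 2×2 system gives (x, y) = (1513/24, -7481/192).
Substitute into L3: (5)(1513/24) + (-9)(-7481/192) = 127849/192.
But L3 requires 666 ≠ 127849/192, so the three lines have no common point.

No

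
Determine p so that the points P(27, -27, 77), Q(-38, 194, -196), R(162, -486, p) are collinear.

644

Collinearity requires PQ × PR = 0; each component is linear in p.
The x-component gives (221)p + (-142324) = 0, so p = 644.
The remaining components then also vanish.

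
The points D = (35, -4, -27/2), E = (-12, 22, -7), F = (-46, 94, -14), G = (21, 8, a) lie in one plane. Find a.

-25/2

The points are coplanar iff DE · (DF × DG) = 0.
Expanding, this is linear in a: (-2500)a + (-31250) = 0.
So a = -25/2.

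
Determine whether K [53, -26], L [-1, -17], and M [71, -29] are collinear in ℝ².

Yes

KL = (-54, 9), KM = (18, -3).
det[KL; KM] = (-54)(-3) − (9)(18) = 0.
The determinant is zero, so the points are collinear.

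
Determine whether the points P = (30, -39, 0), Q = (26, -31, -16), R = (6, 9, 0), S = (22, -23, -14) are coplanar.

Yes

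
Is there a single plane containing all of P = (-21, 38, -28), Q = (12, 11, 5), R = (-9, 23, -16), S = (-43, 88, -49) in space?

No

The four points are coplanar iff the 3×3 determinant with rows PQ, PR, PS is zero.
Rows: (33, -27, 33), (12, -15, 12), (-22, 50, -21).
Expanding along the first row: (33)(-285) − (-27)(12) + (33)(270) = -171.
Nonzero ⇒ not coplanar.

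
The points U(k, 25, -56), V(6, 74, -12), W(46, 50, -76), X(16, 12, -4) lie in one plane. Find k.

41

The points are coplanar iff UV · (UW × UX) = 0.
Expanding, this is linear in k: (4160)k + (-170560) = 0.
So k = 41.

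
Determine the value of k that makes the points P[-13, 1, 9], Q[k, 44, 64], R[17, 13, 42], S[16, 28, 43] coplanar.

34

Normal to plane PRS: n = (-483, -63, 462); plane equation n·X = 10374.
Requiring n·Q = 10374: (-483)k + (26796) = 10374.
So k = 34.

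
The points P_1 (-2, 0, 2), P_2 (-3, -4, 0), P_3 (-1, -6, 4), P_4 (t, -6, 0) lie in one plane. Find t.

The points are coplanar iff P_1P_2 · (P_1P_3 × P_1P_4) = 0.
Expanding, this is linear in t: (-20)t + (-60) = 0.
So t = -3.

-3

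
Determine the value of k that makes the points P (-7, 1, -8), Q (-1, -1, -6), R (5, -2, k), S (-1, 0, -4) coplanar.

Normal to plane PQS: n = (-6, -12, 6); plane equation n·X = -18.
Requiring n·R = -18: (6)k + (-6) = -18.
So k = -2.

-2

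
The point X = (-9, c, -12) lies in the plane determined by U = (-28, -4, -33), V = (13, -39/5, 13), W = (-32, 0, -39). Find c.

-5

The plane through U, V, W has equation −(806/5)x + 62y + (744/5)z = -3224/5.
Substituting X: (62)c + (-1674/5) = -3224/5, so c = -5.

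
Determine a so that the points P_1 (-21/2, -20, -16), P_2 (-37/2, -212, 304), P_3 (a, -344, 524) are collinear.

Collinearity requires P_1P_2 × P_1P_3 = 0; each component is linear in a.
The y-component gives (320)a + (7680) = 0, so a = -24.
The remaining components then also vanish.

-24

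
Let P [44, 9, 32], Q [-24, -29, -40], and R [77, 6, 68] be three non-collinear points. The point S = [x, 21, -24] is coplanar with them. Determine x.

The plane through P, Q, R has equation −1584x + 72y + 1458z = -22392.
Substituting S: (-1584)x + (-33480) = -22392, so x = -7.

-7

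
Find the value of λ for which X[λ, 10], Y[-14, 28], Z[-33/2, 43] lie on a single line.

-11

The three points are collinear iff det[XY; XZ] = 0.
This determinant is linear in λ: (-15)λ + (-165) = 0, so λ = -11.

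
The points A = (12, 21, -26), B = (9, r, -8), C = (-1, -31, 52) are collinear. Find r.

Direction AC = (-13, -52, 78). From the x-coordinate of B, the parameter along the line is τ = (9 − 12)/(-13) = 3/13.
Then r = 21 + 3/13·(-52) = 9.

9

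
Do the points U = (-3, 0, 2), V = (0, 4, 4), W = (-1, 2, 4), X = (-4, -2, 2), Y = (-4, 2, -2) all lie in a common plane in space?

The plane through U, V, W has normal n = UV × UW = (4, -2, -2) and equation n·P = -16.
Checking the remaining points: n·X = -16, n·Y = -16.
All equal -16, so all 5 points lie in one plane.

Yes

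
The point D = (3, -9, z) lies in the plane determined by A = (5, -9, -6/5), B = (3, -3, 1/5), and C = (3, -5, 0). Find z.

-2/5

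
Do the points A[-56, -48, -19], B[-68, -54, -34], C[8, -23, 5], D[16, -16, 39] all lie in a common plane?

With A as base: AB = (-12, -6, -15), AC = (64, 25, 24), AD = (72, 32, 58).
AC × AD = (682, -1984, 248).
AB · (AC × AD) = 0.
The scalar triple product vanishes, so the four points are coplanar.

Yes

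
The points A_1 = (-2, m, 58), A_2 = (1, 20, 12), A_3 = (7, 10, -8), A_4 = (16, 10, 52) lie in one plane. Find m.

31

Coplanarity ⇔ det[A_1A_2; A_1A_3; A_1A_4] = 0.
Expanding, this is linear in m: (540)m + (-16740) = 0.
So m = 31.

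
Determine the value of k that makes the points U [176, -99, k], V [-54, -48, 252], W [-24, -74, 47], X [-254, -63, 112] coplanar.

The points are coplanar iff UV · (UW × UX) = 0.
Expanding, this is linear in k: (5650)k + (751450) = 0.
So k = -133.

-133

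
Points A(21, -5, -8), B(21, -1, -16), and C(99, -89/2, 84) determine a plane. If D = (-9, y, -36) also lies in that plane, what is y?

A normal to the plane is n = AB × AC = (52, -624, -312).
D lies in the plane iff n · AD = 0.
This gives (-624)y + (4056) = 0, so y = 13/2.

13/2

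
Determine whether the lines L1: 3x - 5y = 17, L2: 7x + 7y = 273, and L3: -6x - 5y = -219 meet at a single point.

The three lines meet at one point iff the augmented coefficient matrix [aᵢ bᵢ cᵢ] has rank < 3, i.e. its determinant vanishes.
Here the determinant is 140.
Nonzero, so no common point exists.

No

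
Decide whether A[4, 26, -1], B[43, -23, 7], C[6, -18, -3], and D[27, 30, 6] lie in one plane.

No

With A as base: AB = (39, -49, 8), AC = (2, -44, -2), AD = (23, 4, 7).
AC × AD = (-300, -60, 1020).
AB · (AC × AD) = -600.
Since -600 ≠ 0, the four points are not coplanar.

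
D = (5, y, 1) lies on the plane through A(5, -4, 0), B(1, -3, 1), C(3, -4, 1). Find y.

-5

A normal to the plane is n = AB × AC = (1, 2, 2).
D lies in the plane iff n · AD = 0.
This gives (2)y + (10) = 0, so y = -5.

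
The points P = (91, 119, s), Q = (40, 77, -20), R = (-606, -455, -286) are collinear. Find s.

1

Collinearity requires PQ × PR = 0; each component is linear in s.
The x-component gives (-532)s + (532) = 0, so s = 1.
The remaining components then also vanish.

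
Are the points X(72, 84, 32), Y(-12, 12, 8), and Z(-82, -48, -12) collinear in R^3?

Yes

XY = (-84, -72, -24), XZ = (-154, -132, -44).
XY × XZ = (0, 0, 0).
The cross product vanishes, so the three points are collinear.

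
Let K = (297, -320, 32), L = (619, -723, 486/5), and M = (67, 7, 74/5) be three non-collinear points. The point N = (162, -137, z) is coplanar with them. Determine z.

A normal to the plane is n = KL × KM = (-71944/5, -47288/5, 12604).
N lies in the plane iff n · KN = 0.
This gives (12604)z + (-957904/5) = 0, so z = 76/5.

76/5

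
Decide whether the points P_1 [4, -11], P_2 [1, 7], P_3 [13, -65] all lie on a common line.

P_1P_2 = (-3, 18), P_1P_3 = (9, -54).
det[P_1P_2; P_1P_3] = (-3)(-54) − (18)(9) = 0.
The determinant is zero, so the points are collinear.

Yes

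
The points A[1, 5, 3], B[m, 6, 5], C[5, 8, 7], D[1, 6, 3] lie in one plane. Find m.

Coplanarity ⇔ det[AB; AC; AD] = 0.
Expanding, this is linear in m: (-4)m + (12) = 0.
So m = 3.

3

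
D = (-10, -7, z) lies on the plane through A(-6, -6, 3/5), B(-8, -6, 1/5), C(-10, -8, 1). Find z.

2/5

Coplanarity requires AB · (AC × AD) = 0.
AB = (-2, 0, -2/5), AC = (-4, -2, 2/5); the triple product is linear in z with coefficient 4 and constant term -8/5.
Setting it to zero: z = 2/5.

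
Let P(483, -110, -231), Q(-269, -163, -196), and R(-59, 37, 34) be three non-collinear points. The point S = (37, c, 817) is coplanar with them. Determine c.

Coplanarity requires PQ · (PR × PS) = 0.
PQ = (-752, -53, 35), PR = (-542, 147, 265); the triple product is linear in c with coefficient 180310 and constant term -117562120.
Setting it to zero: c = 652.

652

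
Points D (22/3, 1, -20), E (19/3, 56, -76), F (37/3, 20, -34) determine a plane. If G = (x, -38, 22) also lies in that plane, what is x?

Coplanarity requires DE · (DF × DG) = 0.
DE = (-1, 55, -56), DF = (5, 19, -14); the triple product is linear in x with coefficient 294 and constant term -3038.
Setting it to zero: x = 31/3.

31/3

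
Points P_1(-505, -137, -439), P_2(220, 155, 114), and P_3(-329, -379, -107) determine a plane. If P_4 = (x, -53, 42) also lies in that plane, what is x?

20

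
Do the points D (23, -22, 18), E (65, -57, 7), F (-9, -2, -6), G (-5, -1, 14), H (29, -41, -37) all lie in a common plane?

No

The plane through D, E, F has normal n = DE × DF = (1060, 1360, -280) and equation n·P = -10580.
Checking the remaining points: n·G = -10580, n·H = -14660.
Since n·H = -14660 ≠ -10580, H is off the plane and the points are not all coplanar.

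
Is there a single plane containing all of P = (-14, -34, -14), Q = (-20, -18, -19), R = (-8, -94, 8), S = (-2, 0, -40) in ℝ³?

A normal to the plane through P, Q, R is n = PQ × PR = (52, 102, 264).
The plane has equation n·X = -7892. For S: n·S = -10664.
-10664 ≠ -7892, so S is off the plane.

No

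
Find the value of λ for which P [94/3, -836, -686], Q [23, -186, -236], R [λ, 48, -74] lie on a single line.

Direction PQ = (-25/3, 650, 450). From the y-coordinate of R, the parameter along the line is τ = (48 − (-836))/650 = 34/25.
Then λ = 94/3 + 34/25·(-25/3) = 20.

20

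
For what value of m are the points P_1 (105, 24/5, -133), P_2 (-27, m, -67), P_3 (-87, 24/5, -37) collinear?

Collinearity requires P_1P_2 × P_1P_3 = 0; each component is linear in m.
The x-component gives (96)m + (-2304/5) = 0, so m = 24/5.
The remaining components then also vanish.

24/5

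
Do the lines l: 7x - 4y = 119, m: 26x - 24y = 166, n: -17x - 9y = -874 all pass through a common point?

No

Intersecting l and m: solving the 2×2 system gives (x, y) = (137/4, 483/16).
Substitute into n: (-17)(137/4) + (-9)(483/16) = -13663/16.
But n requires -874 ≠ -13663/16, so the three lines have no common point.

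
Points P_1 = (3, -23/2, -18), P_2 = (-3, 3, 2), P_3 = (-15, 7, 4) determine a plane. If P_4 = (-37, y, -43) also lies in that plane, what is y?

-19

A normal to the plane is n = P_1P_2 × P_1P_3 = (-51, -228, 150).
P_4 lies in the plane iff n · P_1P_4 = 0.
This gives (-228)y + (-4332) = 0, so y = -19.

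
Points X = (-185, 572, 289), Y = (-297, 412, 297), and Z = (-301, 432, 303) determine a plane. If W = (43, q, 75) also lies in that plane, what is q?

8

The plane through X, Y, Z has equation −1120x + 640y − 2880z = -259040.
Substituting W: (640)q + (-264160) = -259040, so q = 8.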